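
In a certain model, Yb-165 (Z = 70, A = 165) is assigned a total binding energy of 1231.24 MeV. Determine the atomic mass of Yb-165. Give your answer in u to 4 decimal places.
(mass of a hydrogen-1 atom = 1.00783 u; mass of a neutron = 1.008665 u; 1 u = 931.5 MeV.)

Mass defect = 1231.24 MeV / (931.5 MeV/u) = 1.321782 u
Constituent mass = 70(1.00783) + 95(1.008665) = 166.371275 u
Atomic mass = 166.371275 − 1.321782 = 165.049493 u ≈ 165.0495 u (to 4 decimal places)

165.0495 u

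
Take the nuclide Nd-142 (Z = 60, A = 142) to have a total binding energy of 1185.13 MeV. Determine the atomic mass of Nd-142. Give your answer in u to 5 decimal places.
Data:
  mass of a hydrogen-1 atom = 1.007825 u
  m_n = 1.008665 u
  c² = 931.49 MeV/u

141.90774 u

Mass defect = 1185.13 MeV / (931.49 MeV/u) = 1.2722949 u
Constituent mass = 60(1.007825) + 82(1.008665) = 143.180030 u
Atomic mass = 143.180030 − 1.2722949 = 141.9077351 u ≈ 141.90774 u (to 5 decimal places)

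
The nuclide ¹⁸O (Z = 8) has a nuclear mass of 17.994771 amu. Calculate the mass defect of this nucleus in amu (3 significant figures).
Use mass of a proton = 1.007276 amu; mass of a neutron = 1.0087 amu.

The nucleus contains 8 protons and 18 − 8 = 10 neutrons.
Mass of separated nucleons = 8(1.007276) + 10(1.0087) = 8.058208 + 10.0870 = 18.145208 amu
The mass defect is 18.145208 − 17.994771 = 0.150437 amu.

0.150 amu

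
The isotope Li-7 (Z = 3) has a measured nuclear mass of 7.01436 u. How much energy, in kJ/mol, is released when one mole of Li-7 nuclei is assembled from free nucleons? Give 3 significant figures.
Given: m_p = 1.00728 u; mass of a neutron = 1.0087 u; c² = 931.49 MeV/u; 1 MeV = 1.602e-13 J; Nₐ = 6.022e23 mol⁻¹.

Total constituent mass: 3 × 1.00728 + 4 × 1.0087 = 7.05664 u
Mass defect Δm = 7.05664 − 7.01436 = 0.04228 u
Converting to energy: 0.04228 u × 931.49 MeV/u = 39.3834 MeV
Per nucleus in joules: 39.3834 MeV × 1.602e-13 J/MeV = 6.3092e-12 J
Per mole: 6.3092e-12 J × 6.022e23 mol⁻¹ = 3.7994e+12 J/mol

3.80e+09 kJ/mol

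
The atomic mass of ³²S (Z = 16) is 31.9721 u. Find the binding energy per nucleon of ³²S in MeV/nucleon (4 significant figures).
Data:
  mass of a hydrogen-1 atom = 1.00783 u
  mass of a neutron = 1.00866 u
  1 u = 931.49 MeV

The nucleus contains 16 protons and 32 − 16 = 16 neutrons.
Total constituent mass: 16 × 1.00783 + 16 × 1.00866 = 32.26384 u
The mass defect is 32.26384 − 31.9721 = 0.29174 u.
Binding energy = Δm·c² = 0.29174 × 931.49 MeV/u = 271.753 MeV
BE/A = 271.753 MeV / 32 = 8.492 MeV/nucleon

8.492 MeV/nucleon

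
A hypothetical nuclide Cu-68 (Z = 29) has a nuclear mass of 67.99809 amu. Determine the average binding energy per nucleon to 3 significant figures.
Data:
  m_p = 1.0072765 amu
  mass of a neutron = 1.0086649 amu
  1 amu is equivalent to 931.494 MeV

7.55 MeV/nucleon

The nucleus contains 29 protons and 68 − 29 = 39 neutrons.
Σm = 29·m_p + 39·m_n = 29.2110185 + 39.3379311 = 68.5489496 amu
Mass defect Δm = 68.5489496 − 67.99809 = 0.5508596 amu
E_B = 0.5508596 × 931.494 = 513.122 MeV
BE/A = 513.122 MeV / 68 = 7.546 MeV/nucleon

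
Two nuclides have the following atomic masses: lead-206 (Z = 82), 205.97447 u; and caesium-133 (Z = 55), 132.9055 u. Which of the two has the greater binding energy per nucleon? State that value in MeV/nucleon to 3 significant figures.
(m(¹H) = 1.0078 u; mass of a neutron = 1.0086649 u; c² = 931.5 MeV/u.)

caesium-133; 8.40 MeV/nucleon

lead-206: Σm = 82(1.0078) + 124(1.0086649) = 207.7140476 u; Δm = 1.7395776 u; E_B = 1620.4 MeV; E_B/A = 7.866 MeV
caesium-133: Σm = 55(1.0078) + 78(1.0086649) = 134.1048622 u; Δm = 1.1993622 u; E_B = 1117.2 MeV; E_B/A = 8.400 MeV
caesium-133 has the higher binding energy per nucleon, so it is the more tightly bound nucleus.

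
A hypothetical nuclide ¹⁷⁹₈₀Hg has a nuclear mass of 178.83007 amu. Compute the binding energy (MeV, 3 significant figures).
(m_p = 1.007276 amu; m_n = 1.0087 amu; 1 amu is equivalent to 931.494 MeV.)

1500 MeV

The nucleus contains 80 protons and 179 − 80 = 99 neutrons.
Mass of separated nucleons = 80(1.007276) + 99(1.0087) = 80.582080 + 99.8613 = 180.443380 amu
Δm = 180.443380 − 178.83007 = 1.613310 amu
Binding energy = Δm·c² = 1.613310 × 931.494 MeV/amu = 1502.79 MeV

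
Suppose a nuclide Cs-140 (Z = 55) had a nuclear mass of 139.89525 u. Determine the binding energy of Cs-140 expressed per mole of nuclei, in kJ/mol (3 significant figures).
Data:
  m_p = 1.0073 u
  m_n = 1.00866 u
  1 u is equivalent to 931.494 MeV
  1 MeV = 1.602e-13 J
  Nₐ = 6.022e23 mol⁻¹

Total constituent mass: 55 × 1.0073 + 85 × 1.00866 = 141.13760 u
Δm = 141.13760 − 139.89525 = 1.24235 u
Converting to energy: 1.24235 u × 931.494 MeV/u = 1157.24 MeV
Per nucleus in joules: 1157.24 MeV × 1.602e-13 J/MeV = 1.8539e-10 J
Per mole: 1.8539e-10 J × 6.022e23 mol⁻¹ = 1.1164e+14 J/mol

1.12e+11 kJ/mol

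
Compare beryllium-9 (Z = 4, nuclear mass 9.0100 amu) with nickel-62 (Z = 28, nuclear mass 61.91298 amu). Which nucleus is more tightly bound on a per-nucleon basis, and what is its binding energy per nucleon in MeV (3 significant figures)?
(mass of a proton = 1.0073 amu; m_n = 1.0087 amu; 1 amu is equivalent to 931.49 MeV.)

beryllium-9: Σm = 4(1.0073) + 5(1.0087) = 9.0727 amu; Δm = 0.0627 amu; E_B = 58.404 MeV; E_B/A = 6.489 MeV
nickel-62: Σm = 28(1.0073) + 34(1.0087) = 62.5002 amu; Δm = 0.58722 amu; E_B = 546.99 MeV; E_B/A = 8.822 MeV
nickel-62 has the higher binding energy per nucleon, so it is the more tightly bound nucleus.

nickel-62; 8.82 MeV/nucleon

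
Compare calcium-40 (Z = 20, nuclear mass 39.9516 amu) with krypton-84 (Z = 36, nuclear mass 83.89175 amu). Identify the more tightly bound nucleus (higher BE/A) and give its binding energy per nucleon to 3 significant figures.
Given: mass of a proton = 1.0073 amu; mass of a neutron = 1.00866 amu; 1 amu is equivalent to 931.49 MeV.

calcium-40: Σm = 20(1.0073) + 20(1.00866) = 40.31920 amu; Δm = 0.36760 amu; E_B = 342.416 MeV; E_B/A = 8.560 MeV
krypton-84: Σm = 36(1.0073) + 48(1.00866) = 84.67848 amu; Δm = 0.78673 amu; E_B = 732.83 MeV; E_B/A = 8.724 MeV
krypton-84 has the higher binding energy per nucleon, so it is the more tightly bound nucleus.

krypton-84; 8.72 MeV/nucleon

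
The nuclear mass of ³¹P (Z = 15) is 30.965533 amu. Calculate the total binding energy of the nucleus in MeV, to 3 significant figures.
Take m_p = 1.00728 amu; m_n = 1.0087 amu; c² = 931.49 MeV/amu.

With 15 protons and 16 neutrons (A = 31):
Total constituent mass: 15 × 1.00728 + 16 × 1.0087 = 31.24840 amu
Δm = 31.24840 − 30.965533 = 0.282867 amu
Binding energy = Δm·c² = 0.282867 × 931.49 MeV/amu = 263.488 MeV

263 MeV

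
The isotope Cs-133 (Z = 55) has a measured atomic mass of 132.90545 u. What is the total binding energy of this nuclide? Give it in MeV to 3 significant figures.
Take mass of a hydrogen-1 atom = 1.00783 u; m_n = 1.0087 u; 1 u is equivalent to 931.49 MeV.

1120 MeV

With 55 protons and 78 neutrons (A = 133):
Mass of separated nucleons = 55(1.00783) + 78(1.0087) = 55.43065 + 78.6786 = 134.10925 u
The mass defect is 134.10925 − 132.90545 = 1.20380 u.
E_B = 1.20380 × 931.49 = 1121.33 MeV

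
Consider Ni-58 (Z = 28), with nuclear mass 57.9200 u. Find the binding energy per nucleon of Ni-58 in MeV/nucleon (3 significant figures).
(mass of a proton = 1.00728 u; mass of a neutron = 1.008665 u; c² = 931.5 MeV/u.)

8.73 MeV/nucleon

The nucleus contains 28 protons and 58 − 28 = 30 neutrons.
Mass of separated nucleons = 28(1.00728) + 30(1.008665) = 28.20384 + 30.259950 = 58.463790 u
Mass defect Δm = 58.463790 − 57.9200 = 0.543790 u
E_B = 0.543790 × 931.5 = 506.540 MeV
Dividing by A = 58 gives 8.733 MeV per nucleon.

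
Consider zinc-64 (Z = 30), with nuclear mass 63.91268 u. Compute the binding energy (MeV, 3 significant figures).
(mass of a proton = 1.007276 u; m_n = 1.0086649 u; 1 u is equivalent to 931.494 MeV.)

The nucleus contains 30 protons and 64 − 30 = 34 neutrons.
Mass of separated nucleons = 30(1.007276) + 34(1.0086649) = 30.218280 + 34.2946066 = 64.5128866 u
Mass defect Δm = 64.5128866 − 63.91268 = 0.6002066 u
Binding energy = Δm·c² = 0.6002066 × 931.494 MeV/u = 559.089 MeV

559 MeV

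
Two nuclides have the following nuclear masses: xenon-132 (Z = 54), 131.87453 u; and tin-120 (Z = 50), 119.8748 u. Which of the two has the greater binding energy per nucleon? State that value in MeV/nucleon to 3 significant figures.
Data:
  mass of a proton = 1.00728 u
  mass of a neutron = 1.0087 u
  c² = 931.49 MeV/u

tin-120; 8.52 MeV/nucleon

xenon-132: Σm = 54(1.00728) + 78(1.0087) = 133.07172 u; Δm = 1.19719 u; E_B = 1115.2 MeV; E_B/A = 8.448 MeV
tin-120: Σm = 50(1.00728) + 70(1.0087) = 120.97300 u; Δm = 1.09820 u; E_B = 1022.96 MeV; E_B/A = 8.5247 MeV
tin-120 has the higher binding energy per nucleon, so it is the more tightly bound nucleus.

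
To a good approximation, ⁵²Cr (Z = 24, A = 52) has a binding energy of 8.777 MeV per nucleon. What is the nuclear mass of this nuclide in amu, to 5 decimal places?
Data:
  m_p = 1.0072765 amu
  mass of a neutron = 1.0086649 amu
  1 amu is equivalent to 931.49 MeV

Total binding energy = 52 × 8.777 = 456.404 MeV
Mass defect = 456.404 MeV / (931.49 MeV/amu) = 0.4899720 amu
Constituent mass = 24(1.0072765) + 28(1.0086649) = 52.4172532 amu
Nuclear mass = 52.4172532 − 0.4899720 = 51.9272812 amu ≈ 51.92728 amu (to 5 decimal places)

51.92728 amu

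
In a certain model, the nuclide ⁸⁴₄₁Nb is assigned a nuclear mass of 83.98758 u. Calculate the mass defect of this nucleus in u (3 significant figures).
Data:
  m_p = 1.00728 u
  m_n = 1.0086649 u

0.683 u

Σm = 41·m_p + 43·m_n = 41.29848 + 43.3725907 = 84.6710707 u
Δm = 84.6710707 − 83.98758 = 0.6834907 u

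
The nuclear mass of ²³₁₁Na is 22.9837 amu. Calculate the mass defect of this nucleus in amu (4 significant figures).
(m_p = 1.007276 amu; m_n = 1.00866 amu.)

With 11 protons and 12 neutrons (A = 23):
Total constituent mass: 11 × 1.007276 + 12 × 1.00866 = 23.183956 amu
Δm = 23.183956 − 22.9837 = 0.200256 amu

0.2003 amu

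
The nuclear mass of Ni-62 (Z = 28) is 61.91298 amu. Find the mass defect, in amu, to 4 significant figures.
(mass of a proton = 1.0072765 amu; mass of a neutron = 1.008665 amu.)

Total constituent mass: 28 × 1.0072765 + 34 × 1.008665 = 62.4983520 amu
Δm = 62.4983520 − 61.91298 = 0.5853720 amu

0.5854 amu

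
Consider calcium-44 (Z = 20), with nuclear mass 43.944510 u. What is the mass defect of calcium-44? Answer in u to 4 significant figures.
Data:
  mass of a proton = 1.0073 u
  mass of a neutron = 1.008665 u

Total constituent mass: 20 × 1.0073 + 24 × 1.008665 = 44.353960 u
The mass defect is 44.353960 − 43.944510 = 0.409450 u.

0.4095 u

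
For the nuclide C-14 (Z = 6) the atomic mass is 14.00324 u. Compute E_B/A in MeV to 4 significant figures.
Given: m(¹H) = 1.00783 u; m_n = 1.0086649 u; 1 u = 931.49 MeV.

7.522 MeV/nucleon

The nucleus contains 6 protons and 14 − 6 = 8 neutrons.
Σm = 6·m(¹H) + 8·m_n = 6.04698 + 8.0693192 = 14.1162992 u
The mass defect is 14.1162992 − 14.00324 = 0.1130592 u.
Converting to energy: 0.1130592 u × 931.49 MeV/u = 105.314 MeV
Dividing by A = 14 gives 7.522 MeV per nucleon.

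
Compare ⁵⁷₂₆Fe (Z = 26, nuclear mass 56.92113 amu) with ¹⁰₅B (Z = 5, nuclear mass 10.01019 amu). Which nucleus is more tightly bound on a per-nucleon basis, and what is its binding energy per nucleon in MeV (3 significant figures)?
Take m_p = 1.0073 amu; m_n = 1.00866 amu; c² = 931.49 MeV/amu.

⁵⁷₂₆Fe: Σm = 26(1.0073) + 31(1.00866) = 57.45826 amu; Δm = 0.53713 amu; E_B = 500.33 MeV; E_B/A = 8.778 MeV
¹⁰₅B: Σm = 5(1.0073) + 5(1.00866) = 10.07980 amu; Δm = 0.06961 amu; E_B = 64.841 MeV; E_B/A = 6.484 MeV
⁵⁷₂₆Fe has the higher binding energy per nucleon, so it is the more tightly bound nucleus.

⁵⁷₂₆Fe; 8.78 MeV/nucleon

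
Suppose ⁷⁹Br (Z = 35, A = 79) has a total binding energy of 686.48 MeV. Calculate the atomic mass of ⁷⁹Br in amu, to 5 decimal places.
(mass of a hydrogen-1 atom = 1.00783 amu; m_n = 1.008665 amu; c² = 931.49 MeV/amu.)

78.91834 amu

Mass defect = 686.48 MeV / (931.49 MeV/amu) = 0.7369698 amu
Constituent mass = 35(1.00783) + 44(1.008665) = 79.655310 amu
Atomic mass = 79.655310 − 0.7369698 = 78.9183402 amu ≈ 78.91834 amu (to 5 decimal places)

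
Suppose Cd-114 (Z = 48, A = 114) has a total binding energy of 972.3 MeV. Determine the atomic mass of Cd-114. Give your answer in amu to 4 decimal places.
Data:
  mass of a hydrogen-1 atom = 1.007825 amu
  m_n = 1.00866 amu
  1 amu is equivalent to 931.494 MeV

113.9034 amu

Mass defect = 972.3 MeV / (931.494 MeV/amu) = 1.043807 amu
Constituent mass = 48(1.007825) + 66(1.00866) = 114.947160 amu
Atomic mass = 114.947160 − 1.043807 = 113.903353 amu ≈ 113.9034 amu (to 4 decimal places)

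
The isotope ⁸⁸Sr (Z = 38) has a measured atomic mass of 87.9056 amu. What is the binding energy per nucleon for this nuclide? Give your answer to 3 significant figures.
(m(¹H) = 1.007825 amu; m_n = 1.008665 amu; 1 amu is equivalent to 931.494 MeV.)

8.73 MeV/nucleon

The nucleus contains 38 protons and 88 − 38 = 50 neutrons.
Mass of separated nucleons = 38(1.007825) + 50(1.008665) = 38.297350 + 50.433250 = 88.730600 amu
Mass defect Δm = 88.730600 − 87.9056 = 0.825000 amu
Binding energy = Δm·c² = 0.825000 × 931.494 MeV/amu = 768.483 MeV
Dividing by A = 88 gives 8.733 MeV per nucleon.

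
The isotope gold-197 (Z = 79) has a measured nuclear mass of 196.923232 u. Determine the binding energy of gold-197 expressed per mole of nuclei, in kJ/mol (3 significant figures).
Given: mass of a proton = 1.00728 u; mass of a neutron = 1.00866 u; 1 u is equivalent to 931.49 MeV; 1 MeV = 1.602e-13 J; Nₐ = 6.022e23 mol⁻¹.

Mass of separated nucleons = 79(1.00728) + 118(1.00866) = 79.57512 + 119.02188 = 198.59700 u
The mass defect is 198.59700 − 196.923232 = 1.673768 u.
Converting to energy: 1.673768 u × 931.49 MeV/u = 1559.10 MeV
Per nucleus in joules: 1559.10 MeV × 1.602e-13 J/MeV = 2.4977e-10 J
Per mole: 2.4977e-10 J × 6.022e23 mol⁻¹ = 1.5041e+14 J/mol

1.50e+11 kJ/mol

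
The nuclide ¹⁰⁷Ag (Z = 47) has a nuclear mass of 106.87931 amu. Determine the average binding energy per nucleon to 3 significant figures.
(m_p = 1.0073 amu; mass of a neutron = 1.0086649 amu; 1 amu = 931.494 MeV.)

With 47 protons and 60 neutrons (A = 107):
Total constituent mass: 47 × 1.0073 + 60 × 1.0086649 = 107.8629940 amu
Δm = 107.8629940 − 106.87931 = 0.9836840 amu
Binding energy = Δm·c² = 0.9836840 × 931.494 MeV/amu = 916.296 MeV
BE/A = 916.296 MeV / 107 = 8.564 MeV/nucleon

8.56 MeV/nucleon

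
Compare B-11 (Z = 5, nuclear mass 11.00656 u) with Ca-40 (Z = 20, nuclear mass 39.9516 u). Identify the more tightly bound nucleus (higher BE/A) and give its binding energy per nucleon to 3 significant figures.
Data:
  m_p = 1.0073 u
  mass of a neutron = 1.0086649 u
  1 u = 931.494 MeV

Ca-40; 8.56 MeV/nucleon

B-11: Σm = 5(1.0073) + 6(1.0086649) = 11.0884894 u; Δm = 0.0819294 u; E_B = 76.317 MeV; E_B/A = 6.938 MeV
Ca-40: Σm = 20(1.0073) + 20(1.0086649) = 40.3192980 u; Δm = 0.3676980 u; E_B = 342.51 MeV; E_B/A = 8.563 MeV
Ca-40 has the higher binding energy per nucleon, so it is the more tightly bound nucleus.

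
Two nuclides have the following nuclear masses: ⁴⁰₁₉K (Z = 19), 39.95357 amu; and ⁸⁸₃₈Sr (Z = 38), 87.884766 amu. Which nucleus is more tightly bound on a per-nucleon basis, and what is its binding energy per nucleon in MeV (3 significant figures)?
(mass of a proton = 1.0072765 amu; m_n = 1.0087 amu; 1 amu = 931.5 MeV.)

⁴⁰₁₉K: Σm = 19(1.0072765) + 21(1.0087) = 40.3209535 amu; Δm = 0.3673835 amu; E_B = 342.218 MeV; E_B/A = 8.555 MeV
⁸⁸₃₈Sr: Σm = 38(1.0072765) + 50(1.0087) = 88.7115070 amu; Δm = 0.8267410 amu; E_B = 770.11 MeV; E_B/A = 8.751 MeV
⁸⁸₃₈Sr has the higher binding energy per nucleon, so it is the more tightly bound nucleus.

⁸⁸₃₈Sr; 8.75 MeV/nucleon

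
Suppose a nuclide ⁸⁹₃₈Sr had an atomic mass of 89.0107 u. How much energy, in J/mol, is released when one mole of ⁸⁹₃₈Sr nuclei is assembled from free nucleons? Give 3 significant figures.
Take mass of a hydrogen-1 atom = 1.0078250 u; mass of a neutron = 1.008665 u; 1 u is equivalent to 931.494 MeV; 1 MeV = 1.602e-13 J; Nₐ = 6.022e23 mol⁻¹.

6.55e+13 J/mol

Z = 38, so N = A − Z = 89 − 38 = 51.
Σm = 38·m(¹H) + 51·m_n = 38.2973500 + 51.441915 = 89.7392650 u
Mass defect Δm = 89.7392650 − 89.0107 = 0.7285650 u
E_B = 0.7285650 × 931.494 = 678.654 MeV
Per nucleus in joules: 678.654 MeV × 1.602e-13 J/MeV = 1.0872e-10 J
Per mole: 1.0872e-10 J × 6.022e23 mol⁻¹ = 6.5471e+13 J/mol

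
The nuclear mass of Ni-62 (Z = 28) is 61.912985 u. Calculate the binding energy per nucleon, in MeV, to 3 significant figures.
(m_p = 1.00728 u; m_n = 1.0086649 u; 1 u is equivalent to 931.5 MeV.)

Z = 28, so N = A − Z = 62 − 28 = 34.
Total constituent mass: 28 × 1.00728 + 34 × 1.0086649 = 62.4984466 u
Δm = 62.4984466 − 61.912985 = 0.5854616 u
E_B = 0.5854616 × 931.5 = 545.357 MeV
Dividing by A = 62 gives 8.796 MeV per nucleon.

8.80 MeV/nucleon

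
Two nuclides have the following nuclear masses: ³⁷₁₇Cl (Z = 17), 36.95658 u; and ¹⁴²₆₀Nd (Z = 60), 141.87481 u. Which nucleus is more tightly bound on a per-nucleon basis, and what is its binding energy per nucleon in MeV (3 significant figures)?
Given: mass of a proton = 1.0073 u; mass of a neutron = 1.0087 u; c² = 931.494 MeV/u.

³⁷₁₇Cl; 8.60 MeV/nucleon

³⁷₁₇Cl: Σm = 17(1.0073) + 20(1.0087) = 37.2981 u; Δm = 0.34152 u; E_B = 318.12 MeV; E_B/A = 8.598 MeV
¹⁴²₆₀Nd: Σm = 60(1.0073) + 82(1.0087) = 143.1514 u; Δm = 1.27659 u; E_B = 1189.1 MeV; E_B/A = 8.374 MeV
³⁷₁₇Cl has the higher binding energy per nucleon, so it is the more tightly bound nucleus.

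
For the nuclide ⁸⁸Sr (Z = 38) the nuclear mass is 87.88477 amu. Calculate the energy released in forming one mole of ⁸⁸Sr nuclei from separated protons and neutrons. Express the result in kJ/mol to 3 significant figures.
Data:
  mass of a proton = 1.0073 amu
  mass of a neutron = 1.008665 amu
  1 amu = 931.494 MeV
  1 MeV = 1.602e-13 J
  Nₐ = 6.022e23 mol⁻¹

7.42e+10 kJ/mol

Σm = 38·m_p + 50·m_n = 38.2774 + 50.433250 = 88.710650 amu
Δm = 88.710650 − 87.88477 = 0.825880 amu
E_B = 0.825880 × 931.494 = 769.302 MeV
Per nucleus in joules: 769.302 MeV × 1.602e-13 J/MeV = 1.2324e-10 J
Per mole: 1.2324e-10 J × 6.022e23 mol⁻¹ = 7.4215e+13 J/mol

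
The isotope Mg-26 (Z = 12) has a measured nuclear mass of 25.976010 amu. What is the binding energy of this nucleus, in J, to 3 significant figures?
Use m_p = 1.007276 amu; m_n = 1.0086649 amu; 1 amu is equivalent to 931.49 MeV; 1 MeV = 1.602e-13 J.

Total constituent mass: 12 × 1.007276 + 14 × 1.0086649 = 26.2086206 amu
Mass defect Δm = 26.2086206 − 25.976010 = 0.2326106 amu
Converting to energy: 0.2326106 amu × 931.49 MeV/amu = 216.674 MeV
In joules: 216.674 MeV × 1.602e-13 J/MeV = 3.4711e-11 J

3.47e-11 J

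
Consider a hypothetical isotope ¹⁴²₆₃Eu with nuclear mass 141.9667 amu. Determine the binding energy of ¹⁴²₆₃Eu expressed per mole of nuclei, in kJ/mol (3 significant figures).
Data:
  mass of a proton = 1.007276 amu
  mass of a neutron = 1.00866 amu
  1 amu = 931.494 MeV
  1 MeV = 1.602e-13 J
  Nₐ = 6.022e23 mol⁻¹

1.06e+11 kJ/mol

Σm = 63·m_p + 79·m_n = 63.458388 + 79.68414 = 143.142528 amu
The mass defect is 143.142528 − 141.9667 = 1.175828 amu.
Binding energy = Δm·c² = 1.175828 × 931.494 MeV/amu = 1095.28 MeV
Per nucleus in joules: 1095.28 MeV × 1.602e-13 J/MeV = 1.7546e-10 J
Per mole: 1.7546e-10 J × 6.022e23 mol⁻¹ = 1.0566e+14 J/mol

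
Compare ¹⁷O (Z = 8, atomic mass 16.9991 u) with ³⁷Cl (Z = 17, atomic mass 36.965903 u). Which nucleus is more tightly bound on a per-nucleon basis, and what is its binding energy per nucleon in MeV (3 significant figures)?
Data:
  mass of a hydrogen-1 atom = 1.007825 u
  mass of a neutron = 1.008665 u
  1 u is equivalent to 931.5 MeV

³⁷Cl; 8.57 MeV/nucleon

¹⁷O: Σm = 8(1.007825) + 9(1.008665) = 17.140585 u; Δm = 0.141485 u; E_B = 131.793 MeV; E_B/A = 7.753 MeV
³⁷Cl: Σm = 17(1.007825) + 20(1.008665) = 37.306325 u; Δm = 0.340422 u; E_B = 317.10 MeV; E_B/A = 8.570 MeV
³⁷Cl has the higher binding energy per nucleon, so it is the more tightly bound nucleus.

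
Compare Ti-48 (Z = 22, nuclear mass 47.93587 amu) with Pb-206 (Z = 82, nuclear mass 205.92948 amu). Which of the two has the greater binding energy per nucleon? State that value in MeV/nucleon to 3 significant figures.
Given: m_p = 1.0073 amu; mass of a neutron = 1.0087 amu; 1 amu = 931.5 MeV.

Ti-48; 8.75 MeV/nucleon

Ti-48: Σm = 22(1.0073) + 26(1.0087) = 48.3868 amu; Δm = 0.45093 amu; E_B = 420.04 MeV; E_B/A = 8.751 MeV
Pb-206: Σm = 82(1.0073) + 124(1.0087) = 207.6774 amu; Δm = 1.74792 amu; E_B = 1628.2 MeV; E_B/A = 7.904 MeV
Ti-48 has the higher binding energy per nucleon, so it is the more tightly bound nucleus.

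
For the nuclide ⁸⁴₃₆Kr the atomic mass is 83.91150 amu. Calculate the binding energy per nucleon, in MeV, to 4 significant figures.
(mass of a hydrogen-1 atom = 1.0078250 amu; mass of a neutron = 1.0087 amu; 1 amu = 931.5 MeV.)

8.736 MeV/nucleon

The nucleus contains 36 protons and 84 − 36 = 48 neutrons.
Mass of separated nucleons = 36(1.0078250) + 48(1.0087) = 36.2817000 + 48.4176 = 84.6993000 amu
The mass defect is 84.6993000 − 83.91150 = 0.7878000 amu.
Converting to energy: 0.7878000 amu × 931.5 MeV/amu = 733.836 MeV
Per nucleon: 733.836 / 84 = 8.736 MeV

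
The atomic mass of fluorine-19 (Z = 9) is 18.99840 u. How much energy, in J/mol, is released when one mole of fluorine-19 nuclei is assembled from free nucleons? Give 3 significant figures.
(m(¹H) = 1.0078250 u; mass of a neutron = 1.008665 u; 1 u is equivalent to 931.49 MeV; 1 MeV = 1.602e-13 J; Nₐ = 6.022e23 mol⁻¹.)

Z = 9, so N = A − Z = 19 − 9 = 10.
Mass of separated nucleons = 9(1.0078250) + 10(1.008665) = 9.0704250 + 10.086650 = 19.1570750 u
The mass defect is 19.1570750 − 18.99840 = 0.1586750 u.
Binding energy = Δm·c² = 0.1586750 × 931.49 MeV/u = 147.804 MeV
Per nucleus in joules: 147.804 MeV × 1.602e-13 J/MeV = 2.3678e-11 J
Per mole: 2.3678e-11 J × 6.022e23 mol⁻¹ = 1.4259e+13 J/mol

1.43e+13 J/mol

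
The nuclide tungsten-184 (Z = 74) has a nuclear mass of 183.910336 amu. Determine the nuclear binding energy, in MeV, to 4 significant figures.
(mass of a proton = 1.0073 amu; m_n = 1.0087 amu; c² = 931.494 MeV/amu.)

1478 MeV

The nucleus contains 74 protons and 184 − 74 = 110 neutrons.
Mass of separated nucleons = 74(1.0073) + 110(1.0087) = 74.5402 + 110.9570 = 185.4972 amu
Mass defect Δm = 185.4972 − 183.910336 = 1.586864 amu
Converting to energy: 1.586864 amu × 931.494 MeV/amu = 1478.15 MeV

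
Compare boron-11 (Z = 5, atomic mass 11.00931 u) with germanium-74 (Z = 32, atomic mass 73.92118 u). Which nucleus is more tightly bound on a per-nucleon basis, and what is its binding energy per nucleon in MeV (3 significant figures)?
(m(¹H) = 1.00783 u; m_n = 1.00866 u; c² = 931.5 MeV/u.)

boron-11: Σm = 5(1.00783) + 6(1.00866) = 11.09111 u; Δm = 0.08180 u; E_B = 76.197 MeV; E_B/A = 6.927 MeV
germanium-74: Σm = 32(1.00783) + 42(1.00866) = 74.61428 u; Δm = 0.69310 u; E_B = 645.62 MeV; E_B/A = 8.7246 MeV
germanium-74 has the higher binding energy per nucleon, so it is the more tightly bound nucleus.

germanium-74; 8.72 MeV/nucleon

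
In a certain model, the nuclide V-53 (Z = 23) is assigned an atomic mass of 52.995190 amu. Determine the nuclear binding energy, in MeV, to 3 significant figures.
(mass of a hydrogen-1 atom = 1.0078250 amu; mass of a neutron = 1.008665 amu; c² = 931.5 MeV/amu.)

Mass of separated nucleons = 23(1.0078250) + 30(1.008665) = 23.1799750 + 30.259950 = 53.4399250 amu
Δm = 53.4399250 − 52.995190 = 0.4447350 amu
Binding energy = Δm·c² = 0.4447350 × 931.5 MeV/amu = 414.271 MeV

414 MeV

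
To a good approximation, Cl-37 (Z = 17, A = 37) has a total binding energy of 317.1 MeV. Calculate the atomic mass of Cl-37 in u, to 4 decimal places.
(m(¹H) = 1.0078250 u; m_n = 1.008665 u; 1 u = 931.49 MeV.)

36.9659 u

Mass defect = 317.1 MeV / (931.49 MeV/u) = 0.340422 u
Constituent mass = 17(1.0078250) + 20(1.008665) = 37.3063250 u
Atomic mass = 37.3063250 − 0.340422 = 36.9659030 u ≈ 36.9659 u (to 4 decimal places)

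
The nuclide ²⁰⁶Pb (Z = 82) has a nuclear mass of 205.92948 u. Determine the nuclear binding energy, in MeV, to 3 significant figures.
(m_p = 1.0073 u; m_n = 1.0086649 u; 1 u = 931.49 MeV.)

1620 MeV

Z = 82, so N = A − Z = 206 − 82 = 124.
Σm = 82·m_p + 124·m_n = 82.5986 + 125.0744476 = 207.6730476 u
Δm = 207.6730476 − 205.92948 = 1.7435676 u
Binding energy = Δm·c² = 1.7435676 × 931.49 MeV/u = 1624.12 MeV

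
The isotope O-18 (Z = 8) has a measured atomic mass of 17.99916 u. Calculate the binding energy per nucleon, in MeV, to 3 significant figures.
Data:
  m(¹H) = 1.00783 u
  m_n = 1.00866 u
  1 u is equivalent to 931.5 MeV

With 8 protons and 10 neutrons (A = 18):
Σm = 8·m(¹H) + 10·m_n = 8.06264 + 10.08660 = 18.14924 u
The mass defect is 18.14924 − 17.99916 = 0.15008 u.
Binding energy = Δm·c² = 0.15008 × 931.5 MeV/u = 139.800 MeV
BE/A = 139.800 MeV / 18 = 7.767 MeV/nucleon

7.77 MeV/nucleon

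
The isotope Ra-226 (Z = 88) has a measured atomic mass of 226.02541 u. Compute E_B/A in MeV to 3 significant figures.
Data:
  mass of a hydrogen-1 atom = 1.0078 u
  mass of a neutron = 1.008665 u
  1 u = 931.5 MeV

Total constituent mass: 88 × 1.0078 + 138 × 1.008665 = 227.882170 u
Δm = 227.882170 − 226.02541 = 1.856760 u
E_B = 1.856760 × 931.5 = 1729.57 MeV
Dividing by A = 226 gives 7.653 MeV per nucleon.

7.65 MeV/nucleon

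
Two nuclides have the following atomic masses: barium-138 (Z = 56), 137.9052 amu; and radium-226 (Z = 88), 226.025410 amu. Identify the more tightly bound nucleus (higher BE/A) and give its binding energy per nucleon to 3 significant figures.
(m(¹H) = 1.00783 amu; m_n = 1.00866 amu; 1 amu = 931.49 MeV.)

barium-138: Σm = 56(1.00783) + 82(1.00866) = 139.14860 amu; Δm = 1.24340 amu; E_B = 1158.2 MeV; E_B/A = 8.393 MeV
radium-226: Σm = 88(1.00783) + 138(1.00866) = 227.88412 amu; Δm = 1.858710 amu; E_B = 1731.4 MeV; E_B/A = 7.661 MeV
barium-138 has the higher binding energy per nucleon, so it is the more tightly bound nucleus.

barium-138; 8.39 MeV/nucleon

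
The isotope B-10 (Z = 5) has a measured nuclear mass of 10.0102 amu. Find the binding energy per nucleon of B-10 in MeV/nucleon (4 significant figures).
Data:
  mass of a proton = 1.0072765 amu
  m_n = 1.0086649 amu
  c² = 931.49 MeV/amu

Σm = 5·m_p + 5·m_n = 5.0363825 + 5.0433245 = 10.0797070 amu
Mass defect Δm = 10.0797070 − 10.0102 = 0.0695070 amu
Converting to energy: 0.0695070 amu × 931.49 MeV/amu = 64.7451 MeV
Dividing by A = 10 gives 6.475 MeV per nucleon.

6.475 MeV/nucleon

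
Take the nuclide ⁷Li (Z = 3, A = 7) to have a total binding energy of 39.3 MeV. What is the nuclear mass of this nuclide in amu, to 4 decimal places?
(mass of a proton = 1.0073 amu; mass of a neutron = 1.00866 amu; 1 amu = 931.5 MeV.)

Mass defect = 39.3 MeV / (931.5 MeV/amu) = 0.04219002 amu
Constituent mass = 3(1.0073) + 4(1.00866) = 7.05654 amu
Nuclear mass = 7.05654 − 0.04219002 = 7.01434998 amu ≈ 7.0143 amu (to 4 decimal places)

7.0143 amu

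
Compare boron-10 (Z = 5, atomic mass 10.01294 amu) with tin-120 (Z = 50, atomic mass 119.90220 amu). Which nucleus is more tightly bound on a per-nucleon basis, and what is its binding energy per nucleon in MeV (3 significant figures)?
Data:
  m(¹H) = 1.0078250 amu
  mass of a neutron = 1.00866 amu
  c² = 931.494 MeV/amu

tin-120; 8.50 MeV/nucleon

boron-10: Σm = 5(1.0078250) + 5(1.00866) = 10.0824250 amu; Δm = 0.0694850 amu; E_B = 64.7249 MeV; E_B/A = 6.472 MeV
tin-120: Σm = 50(1.0078250) + 70(1.00866) = 120.9974500 amu; Δm = 1.0952500 amu; E_B = 1020.2 MeV; E_B/A = 8.502 MeV
tin-120 has the higher binding energy per nucleon, so it is the more tightly bound nucleus.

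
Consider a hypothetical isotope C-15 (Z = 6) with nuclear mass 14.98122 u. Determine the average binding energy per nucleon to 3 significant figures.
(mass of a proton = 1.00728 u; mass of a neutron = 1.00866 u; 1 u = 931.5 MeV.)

Σm = 6·m_p + 9·m_n = 6.04368 + 9.07794 = 15.12162 u
Δm = 15.12162 − 14.98122 = 0.14040 u
Converting to energy: 0.14040 u × 931.5 MeV/u = 130.783 MeV
Dividing by A = 15 gives 8.719 MeV per nucleon.

8.72 MeV/nucleon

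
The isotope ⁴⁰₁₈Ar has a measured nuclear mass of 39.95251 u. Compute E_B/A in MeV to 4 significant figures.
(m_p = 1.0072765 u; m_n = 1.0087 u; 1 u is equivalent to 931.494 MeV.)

8.613 MeV/nucleon

Total constituent mass: 18 × 1.0072765 + 22 × 1.0087 = 40.3223770 u
The mass defect is 40.3223770 − 39.95251 = 0.3698670 u.
E_B = 0.3698670 × 931.494 = 344.529 MeV
Dividing by A = 40 gives 8.613 MeV per nucleon.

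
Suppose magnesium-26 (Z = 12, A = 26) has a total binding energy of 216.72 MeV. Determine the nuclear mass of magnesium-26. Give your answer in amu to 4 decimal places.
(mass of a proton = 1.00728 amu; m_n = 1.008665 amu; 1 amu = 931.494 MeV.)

Mass defect = 216.72 MeV / (931.494 MeV/amu) = 0.232659 amu
Constituent mass = 12(1.00728) + 14(1.008665) = 26.208670 amu
Nuclear mass = 26.208670 − 0.232659 = 25.976011 amu ≈ 25.9760 amu (to 4 decimal places)

25.9760 amu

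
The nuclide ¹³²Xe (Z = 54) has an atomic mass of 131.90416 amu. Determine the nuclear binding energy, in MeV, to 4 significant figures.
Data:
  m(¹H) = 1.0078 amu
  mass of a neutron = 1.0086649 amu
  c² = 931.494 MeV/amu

1111 MeV

The nucleus contains 54 protons and 132 − 54 = 78 neutrons.
Total constituent mass: 54 × 1.0078 + 78 × 1.0086649 = 133.0970622 amu
The mass defect is 133.0970622 − 131.90416 = 1.1929022 amu.
Binding energy = Δm·c² = 1.1929022 × 931.494 MeV/amu = 1111.18 MeV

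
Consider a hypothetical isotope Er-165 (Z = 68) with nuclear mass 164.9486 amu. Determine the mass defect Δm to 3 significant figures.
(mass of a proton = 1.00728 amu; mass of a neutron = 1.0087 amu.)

The nucleus contains 68 protons and 165 − 68 = 97 neutrons.
Total constituent mass: 68 × 1.00728 + 97 × 1.0087 = 166.33894 amu
Mass defect Δm = 166.33894 − 164.9486 = 1.39034 amu

1.39 amu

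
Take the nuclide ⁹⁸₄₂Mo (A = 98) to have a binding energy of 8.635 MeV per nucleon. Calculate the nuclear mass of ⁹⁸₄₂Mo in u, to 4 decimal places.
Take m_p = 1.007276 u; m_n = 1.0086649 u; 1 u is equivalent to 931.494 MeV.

Total binding energy = 98 × 8.635 = 846.230 MeV
Mass defect = 846.230 MeV / (931.494 MeV/u) = 0.908465 u
Constituent mass = 42(1.007276) + 56(1.0086649) = 98.7908264 u
Nuclear mass = 98.7908264 − 0.908465 = 97.8823614 u ≈ 97.8824 u (to 4 decimal places)

97.8824 u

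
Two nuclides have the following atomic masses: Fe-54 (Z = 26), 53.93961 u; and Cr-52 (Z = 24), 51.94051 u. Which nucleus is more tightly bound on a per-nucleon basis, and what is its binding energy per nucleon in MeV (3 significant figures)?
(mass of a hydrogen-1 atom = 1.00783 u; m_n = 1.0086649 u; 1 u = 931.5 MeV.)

Cr-52; 8.78 MeV/nucleon

Fe-54: Σm = 26(1.00783) + 28(1.0086649) = 54.4461972 u; Δm = 0.5065872 u; E_B = 471.89 MeV; E_B/A = 8.739 MeV
Cr-52: Σm = 24(1.00783) + 28(1.0086649) = 52.4305372 u; Δm = 0.4900272 u; E_B = 456.46 MeV; E_B/A = 8.778 MeV
Cr-52 has the higher binding energy per nucleon, so it is the more tightly bound nucleus.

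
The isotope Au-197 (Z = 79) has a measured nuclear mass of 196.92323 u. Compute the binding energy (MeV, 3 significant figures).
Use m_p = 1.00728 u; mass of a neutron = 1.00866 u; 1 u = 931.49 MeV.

1560 MeV

Z = 79, so N = A − Z = 197 − 79 = 118.
Mass of separated nucleons = 79(1.00728) + 118(1.00866) = 79.57512 + 119.02188 = 198.59700 u
Δm = 198.59700 − 196.92323 = 1.67377 u
Binding energy = Δm·c² = 1.67377 × 931.49 MeV/u = 1559.10 MeV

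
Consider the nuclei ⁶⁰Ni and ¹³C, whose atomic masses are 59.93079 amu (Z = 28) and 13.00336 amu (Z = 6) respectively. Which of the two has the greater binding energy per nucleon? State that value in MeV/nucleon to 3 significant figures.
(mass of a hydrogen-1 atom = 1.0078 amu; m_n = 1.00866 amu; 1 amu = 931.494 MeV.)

⁶⁰Ni; 8.77 MeV/nucleon

⁶⁰Ni: Σm = 28(1.0078) + 32(1.00866) = 60.49552 amu; Δm = 0.56473 amu; E_B = 526.04 MeV; E_B/A = 8.767 MeV
¹³C: Σm = 6(1.0078) + 7(1.00866) = 13.10742 amu; Δm = 0.10406 amu; E_B = 96.931 MeV; E_B/A = 7.456 MeV
⁶⁰Ni has the higher binding energy per nucleon, so it is the more tightly bound nucleus.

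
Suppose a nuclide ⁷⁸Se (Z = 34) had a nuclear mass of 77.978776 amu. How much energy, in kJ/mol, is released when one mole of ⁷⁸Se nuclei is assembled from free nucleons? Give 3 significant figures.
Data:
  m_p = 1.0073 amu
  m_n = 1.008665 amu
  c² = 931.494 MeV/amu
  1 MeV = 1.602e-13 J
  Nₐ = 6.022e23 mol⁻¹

5.85e+10 kJ/mol

Z = 34, so N = A − Z = 78 − 34 = 44.
Σm = 34·m_p + 44·m_n = 34.2482 + 44.381260 = 78.629460 amu
The mass defect is 78.629460 − 77.978776 = 0.650684 amu.
E_B = 0.650684 × 931.494 = 606.108 MeV
Per nucleus in joules: 606.108 MeV × 1.602e-13 J/MeV = 9.7099e-11 J
Per mole: 9.7099e-11 J × 6.022e23 mol⁻¹ = 5.8473e+13 J/mol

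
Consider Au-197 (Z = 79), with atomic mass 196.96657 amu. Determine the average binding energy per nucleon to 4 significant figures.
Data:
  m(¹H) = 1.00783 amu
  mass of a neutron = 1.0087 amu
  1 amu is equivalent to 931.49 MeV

7.937 MeV/nucleon

Σm = 79·m(¹H) + 118·m_n = 79.61857 + 119.0266 = 198.64517 amu
Δm = 198.64517 − 196.96657 = 1.67860 amu
Converting to energy: 1.67860 amu × 931.49 MeV/amu = 1563.60 MeV
BE/A = 1563.60 MeV / 197 = 7.937 MeV/nucleon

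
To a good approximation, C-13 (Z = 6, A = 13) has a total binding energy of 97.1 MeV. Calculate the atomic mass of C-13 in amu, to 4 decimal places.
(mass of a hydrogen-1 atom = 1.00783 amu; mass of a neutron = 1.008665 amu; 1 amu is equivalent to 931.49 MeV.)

13.0034 amu

Mass defect = 97.1 MeV / (931.49 MeV/amu) = 0.104242 amu
Constituent mass = 6(1.00783) + 7(1.008665) = 13.107635 amu
Atomic mass = 13.107635 − 0.104242 = 13.003393 amu ≈ 13.0034 amu (to 4 decimal places)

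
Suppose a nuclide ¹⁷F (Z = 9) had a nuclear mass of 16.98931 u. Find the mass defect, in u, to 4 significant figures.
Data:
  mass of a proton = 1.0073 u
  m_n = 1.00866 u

0.1457 u

Z = 9, so N = A − Z = 17 − 9 = 8.
Total constituent mass: 9 × 1.0073 + 8 × 1.00866 = 17.13498 u
The mass defect is 17.13498 − 16.98931 = 0.14567 u.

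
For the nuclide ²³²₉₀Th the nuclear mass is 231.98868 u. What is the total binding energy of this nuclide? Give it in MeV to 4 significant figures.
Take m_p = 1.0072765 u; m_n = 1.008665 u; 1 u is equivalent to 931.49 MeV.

1767 MeV

Σm = 90·m_p + 142·m_n = 90.6548850 + 143.230430 = 233.8853150 u
Δm = 233.8853150 − 231.98868 = 1.8966350 u
Converting to energy: 1.8966350 u × 931.49 MeV/u = 1766.70 MeV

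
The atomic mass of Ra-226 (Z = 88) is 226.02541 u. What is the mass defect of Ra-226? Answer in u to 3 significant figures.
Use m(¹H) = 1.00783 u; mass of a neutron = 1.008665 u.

1.86 u

The nucleus contains 88 protons and 226 − 88 = 138 neutrons.
Σm = 88·m(¹H) + 138·m_n = 88.68904 + 139.195770 = 227.884810 u
The mass defect is 227.884810 − 226.02541 = 1.859400 u.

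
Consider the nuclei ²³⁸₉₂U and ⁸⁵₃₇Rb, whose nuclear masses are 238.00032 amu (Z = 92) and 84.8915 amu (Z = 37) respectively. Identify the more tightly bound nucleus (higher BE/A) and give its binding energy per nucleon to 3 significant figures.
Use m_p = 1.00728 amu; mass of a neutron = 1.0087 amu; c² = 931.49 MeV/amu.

²³⁸₉₂U: Σm = 92(1.00728) + 146(1.0087) = 239.93996 amu; Δm = 1.93964 amu; E_B = 1806.76 MeV; E_B/A = 7.591 MeV
⁸⁵₃₇Rb: Σm = 37(1.00728) + 48(1.0087) = 85.68696 amu; Δm = 0.79546 amu; E_B = 740.96 MeV; E_B/A = 8.717 MeV
⁸⁵₃₇Rb has the higher binding energy per nucleon, so it is the more tightly bound nucleus.

⁸⁵₃₇Rb; 8.72 MeV/nucleon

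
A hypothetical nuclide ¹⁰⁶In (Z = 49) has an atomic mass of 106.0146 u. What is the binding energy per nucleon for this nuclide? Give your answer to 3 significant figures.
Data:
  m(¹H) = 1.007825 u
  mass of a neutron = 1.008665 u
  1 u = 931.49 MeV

Z = 49, so N = A − Z = 106 − 49 = 57.
Total constituent mass: 49 × 1.007825 + 57 × 1.008665 = 106.877330 u
Δm = 106.877330 − 106.0146 = 0.862730 u
E_B = 0.862730 × 931.49 = 803.624 MeV
BE/A = 803.624 MeV / 106 = 7.581 MeV/nucleon

7.58 MeV/nucleon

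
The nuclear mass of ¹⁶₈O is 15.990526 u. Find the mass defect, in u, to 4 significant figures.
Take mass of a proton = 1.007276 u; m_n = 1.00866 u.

With 8 protons and 8 neutrons (A = 16):
Σm = 8·m_p + 8·m_n = 8.058208 + 8.06928 = 16.127488 u
The mass defect is 16.127488 − 15.990526 = 0.136962 u.

0.1370 u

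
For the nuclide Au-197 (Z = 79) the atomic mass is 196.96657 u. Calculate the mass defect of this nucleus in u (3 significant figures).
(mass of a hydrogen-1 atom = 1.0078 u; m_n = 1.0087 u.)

The nucleus contains 79 protons and 197 − 79 = 118 neutrons.
Mass of separated nucleons = 79(1.0078) + 118(1.0087) = 79.6162 + 119.0266 = 198.6428 u
The mass defect is 198.6428 − 196.96657 = 1.67623 u.

1.68 u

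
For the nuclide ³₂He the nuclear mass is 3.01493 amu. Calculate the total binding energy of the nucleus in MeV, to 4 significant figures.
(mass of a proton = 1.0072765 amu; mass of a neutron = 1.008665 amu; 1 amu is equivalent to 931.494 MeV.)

7.720 MeV

Σm = 2·m_p + 1·m_n = 2.0145530 + 1.008665 = 3.0232180 amu
The mass defect is 3.0232180 − 3.01493 = 0.0082880 amu.
Binding energy = Δm·c² = 0.0082880 × 931.494 MeV/amu = 7.72022 MeV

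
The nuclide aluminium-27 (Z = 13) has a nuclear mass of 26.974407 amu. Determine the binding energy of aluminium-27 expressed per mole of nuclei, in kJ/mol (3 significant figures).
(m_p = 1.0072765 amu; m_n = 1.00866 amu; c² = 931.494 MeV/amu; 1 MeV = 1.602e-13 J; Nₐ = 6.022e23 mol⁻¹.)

Total constituent mass: 13 × 1.0072765 + 14 × 1.00866 = 27.2158345 amu
Mass defect Δm = 27.2158345 − 26.974407 = 0.2414275 amu
Converting to energy: 0.2414275 amu × 931.494 MeV/amu = 224.888 MeV
Per nucleus in joules: 224.888 MeV × 1.602e-13 J/MeV = 3.6027e-11 J
Per mole: 3.6027e-11 J × 6.022e23 mol⁻¹ = 2.1695e+13 J/mol

2.17e+10 kJ/mol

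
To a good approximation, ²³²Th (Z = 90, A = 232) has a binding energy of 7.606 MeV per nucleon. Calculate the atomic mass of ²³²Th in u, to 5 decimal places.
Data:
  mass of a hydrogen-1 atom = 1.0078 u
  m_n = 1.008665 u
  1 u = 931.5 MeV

Total binding energy = 232 × 7.606 = 1764.592 MeV
Mass defect = 1764.592 MeV / (931.5 MeV/u) = 1.8943553 u
Constituent mass = 90(1.0078) + 142(1.008665) = 233.932430 u
Atomic mass = 233.932430 − 1.8943553 = 232.0380747 u ≈ 232.03807 u (to 5 decimal places)

232.03807 u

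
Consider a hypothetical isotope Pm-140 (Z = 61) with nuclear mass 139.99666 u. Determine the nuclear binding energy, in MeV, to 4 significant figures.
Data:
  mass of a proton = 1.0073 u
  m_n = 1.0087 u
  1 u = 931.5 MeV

1058 MeV

Σm = 61·m_p + 79·m_n = 61.4453 + 79.6873 = 141.1326 u
The mass defect is 141.1326 − 139.99666 = 1.13594 u.
Converting to energy: 1.13594 u × 931.5 MeV/u = 1058.13 MeV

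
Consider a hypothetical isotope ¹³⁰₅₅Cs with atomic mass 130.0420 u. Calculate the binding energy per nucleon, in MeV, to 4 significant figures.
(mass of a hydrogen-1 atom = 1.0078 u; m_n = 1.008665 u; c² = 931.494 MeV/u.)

7.430 MeV/nucleon

With 55 protons and 75 neutrons (A = 130):
Mass of separated nucleons = 55(1.0078) + 75(1.008665) = 55.4290 + 75.649875 = 131.078875 u
The mass defect is 131.078875 − 130.0420 = 1.036875 u.
Binding energy = Δm·c² = 1.036875 × 931.494 MeV/u = 965.843 MeV
Dividing by A = 130 gives 7.430 MeV per nucleon.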